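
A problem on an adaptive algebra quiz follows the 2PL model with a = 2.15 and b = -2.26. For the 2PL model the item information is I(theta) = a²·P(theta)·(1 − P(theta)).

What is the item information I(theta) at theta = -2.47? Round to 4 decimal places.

1.0987

P = 1/(1+e^{0.4515}) = 0.3890
P(1−P) = 0.3890 × 0.6110 = 0.2377
I = a² × P(1−P) = 2.15² × 0.2377 = 1.09868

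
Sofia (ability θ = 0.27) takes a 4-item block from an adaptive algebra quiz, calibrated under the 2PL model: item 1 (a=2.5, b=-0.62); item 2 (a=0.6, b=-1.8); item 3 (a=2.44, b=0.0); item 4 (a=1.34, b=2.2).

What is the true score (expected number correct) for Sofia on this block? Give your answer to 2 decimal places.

P(θ) = 1 / (1 + exp(−a(θ − b)))
P_1 = 1/(1+e^{-2.2250}) = 0.9025
P_2 = 1/(1+e^{-1.2420}) = 0.7759
P_3 = 1/(1+e^{-0.6588}) = 0.6590
P_4 = 1/(1+e^{2.5862}) = 0.0700
E[score] = 0.9025 + 0.7759 + 0.6590 + 0.0700 = 2.4074

2.41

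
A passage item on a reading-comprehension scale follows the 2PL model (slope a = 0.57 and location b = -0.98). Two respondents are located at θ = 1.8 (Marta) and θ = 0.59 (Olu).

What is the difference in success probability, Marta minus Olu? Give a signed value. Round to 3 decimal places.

P(θ) = 1 / (1 + exp(−a(θ − b)))
P(Marta) = 0.8299  [exponent 1.5846]
P(Olu) = 0.7099  [exponent 0.8949]
Difference = 0.8299 − 0.7099 = 0.1200

0.120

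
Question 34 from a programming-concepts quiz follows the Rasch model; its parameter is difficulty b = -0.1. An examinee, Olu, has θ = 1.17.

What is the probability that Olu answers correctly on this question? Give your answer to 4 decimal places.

P(θ) = 1 / (1 + exp(−(θ − b)))
Exponent: (1.17 − (-0.1)) = 1.2700
1/(1 + e^{-1.2700}) = 0.7807
P = 0.7807

0.7807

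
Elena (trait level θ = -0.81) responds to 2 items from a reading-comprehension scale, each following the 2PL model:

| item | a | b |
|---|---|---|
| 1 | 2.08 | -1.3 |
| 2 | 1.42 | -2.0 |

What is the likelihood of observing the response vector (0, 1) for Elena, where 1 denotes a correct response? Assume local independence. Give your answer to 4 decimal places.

0.2239

P(θ) = 1 / (1 + exp(−a(θ − b)))
P_1 = 1/(1+e^{-1.0192}) = 0.7348
P_2 = 1/(1+e^{-1.6898}) = 0.8442
L = (1−P_1) × P_2 = 0.2652 × 0.8442 = 0.22387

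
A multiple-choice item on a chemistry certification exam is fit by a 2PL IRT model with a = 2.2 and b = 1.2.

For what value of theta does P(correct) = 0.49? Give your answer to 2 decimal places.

1.18

P(theta) = 1 / (1 + exp(−a(theta − b)))
logit = ln(0.4900/0.5100) = -0.0400
theta = b + logit/(a) = 1.2 + (-0.0400)/2.2000 = 1.1818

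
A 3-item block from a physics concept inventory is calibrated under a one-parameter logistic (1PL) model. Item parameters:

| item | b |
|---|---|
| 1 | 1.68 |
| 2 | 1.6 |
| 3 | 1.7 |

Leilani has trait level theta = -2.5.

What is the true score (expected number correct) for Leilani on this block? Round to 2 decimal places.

0.05

P(theta) = 1 / (1 + exp(−(theta − b)))
P_1 = 1/(1+e^{4.1800}) = 0.0151
P_2 = 1/(1+e^{4.1000}) = 0.0163
P_3 = 1/(1+e^{4.2000}) = 0.0148
E[score] = 0.0151 + 0.0163 + 0.0148 = 0.0461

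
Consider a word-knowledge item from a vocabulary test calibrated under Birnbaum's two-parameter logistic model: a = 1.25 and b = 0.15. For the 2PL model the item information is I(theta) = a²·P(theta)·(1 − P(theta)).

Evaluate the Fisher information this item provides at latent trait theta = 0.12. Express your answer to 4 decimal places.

0.3905

P = 1/(1+e^{0.0375}) = 0.4906
P(1−P) = 0.4906 × 0.5094 = 0.2499
I = a² × P(1−P) = 1.25² × 0.2499 = 0.39049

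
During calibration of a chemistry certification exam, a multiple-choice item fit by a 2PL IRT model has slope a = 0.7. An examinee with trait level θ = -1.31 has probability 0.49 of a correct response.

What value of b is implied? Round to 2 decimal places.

-1.25

P(θ) = 1 / (1 + exp(−a(θ − b)))
logit(0.49) = ln(0.49/0.51) = -0.0400
b = θ − logit/(a) = -1.31 − (-0.0400)/0.7000 = -1.2528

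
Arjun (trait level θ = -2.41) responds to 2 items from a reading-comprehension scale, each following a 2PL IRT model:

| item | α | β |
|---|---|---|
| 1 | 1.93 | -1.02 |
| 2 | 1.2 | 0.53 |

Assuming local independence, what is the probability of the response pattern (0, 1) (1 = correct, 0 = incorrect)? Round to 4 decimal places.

0.0267

P(θ) = 1 / (1 + exp(−α(θ − β)))
P_1 = 1/(1+e^{2.6827}) = 0.0640
P_2 = 1/(1+e^{3.5280}) = 0.0285
L = (1−P_1) × P_2 = 0.9360 × 0.0285 = 0.02670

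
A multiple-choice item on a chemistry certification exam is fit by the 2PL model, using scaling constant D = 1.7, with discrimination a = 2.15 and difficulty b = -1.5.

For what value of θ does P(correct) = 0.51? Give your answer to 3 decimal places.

P(θ) = 1 / (1 + exp(−D·a(θ − b)))
logit = ln(0.5100/0.4900) = 0.0400
θ = b + logit/(1.7·a) = -1.5 + 0.0400/3.6550 = -1.4891

-1.489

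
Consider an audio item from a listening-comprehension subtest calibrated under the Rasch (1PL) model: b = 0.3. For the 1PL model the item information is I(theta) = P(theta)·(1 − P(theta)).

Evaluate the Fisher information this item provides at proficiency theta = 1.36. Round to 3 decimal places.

P = 1/(1+e^{-1.0600}) = 0.7427
P(1−P) = 0.7427 × 0.2573 = 0.1911
I = P(1−P) = 0.19110

0.191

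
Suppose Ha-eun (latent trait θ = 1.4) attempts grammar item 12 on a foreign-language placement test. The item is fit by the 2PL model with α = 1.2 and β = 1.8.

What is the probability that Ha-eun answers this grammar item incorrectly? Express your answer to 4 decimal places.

P(θ) = 1 / (1 + exp(−α(θ − β)))
Exponent: 1.2 × (1.4 − 1.8) = -0.4800
1/(1 + e^{0.4800}) = 0.3823
P(incorrect) = 1 − 0.3823 = 0.6177

0.6177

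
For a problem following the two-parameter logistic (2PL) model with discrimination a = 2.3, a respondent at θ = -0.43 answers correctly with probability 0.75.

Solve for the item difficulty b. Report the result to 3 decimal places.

P(θ) = 1 / (1 + exp(−a(θ − b)))
logit(0.75) = ln(0.75/0.25) = 1.0986
b = θ − logit/(a) = -0.43 − 1.0986/2.3000 = -0.9077

-0.908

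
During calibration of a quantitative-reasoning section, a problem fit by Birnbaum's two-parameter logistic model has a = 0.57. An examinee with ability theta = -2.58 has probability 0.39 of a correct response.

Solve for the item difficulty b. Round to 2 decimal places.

P(theta) = 1 / (1 + exp(−a(theta − b)))
logit(0.39) = ln(0.39/0.61) = -0.4473
b = theta − logit/(a) = -2.58 − (-0.4473)/0.5700 = -1.7952

-1.80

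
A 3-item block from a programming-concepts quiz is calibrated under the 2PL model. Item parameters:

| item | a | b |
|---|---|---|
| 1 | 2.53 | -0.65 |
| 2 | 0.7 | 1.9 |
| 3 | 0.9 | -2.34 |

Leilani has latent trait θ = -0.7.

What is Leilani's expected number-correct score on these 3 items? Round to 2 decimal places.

1.42

P(θ) = 1 / (1 + exp(−a(θ − b)))
P_1 = 1/(1+e^{0.1265}) = 0.4684
P_2 = 1/(1+e^{1.8200}) = 0.1394
P_3 = 1/(1+e^{-1.4760}) = 0.8140
E[score] = 0.4684 + 0.1394 + 0.8140 = 1.4218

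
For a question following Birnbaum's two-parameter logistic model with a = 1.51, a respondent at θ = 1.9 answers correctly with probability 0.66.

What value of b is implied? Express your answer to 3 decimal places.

1.461

P(θ) = 1 / (1 + exp(−a(θ − b)))
logit(0.66) = ln(0.66/0.34) = 0.6633
b = θ − logit/(a) = 1.9 − 0.6633/1.5100 = 1.4607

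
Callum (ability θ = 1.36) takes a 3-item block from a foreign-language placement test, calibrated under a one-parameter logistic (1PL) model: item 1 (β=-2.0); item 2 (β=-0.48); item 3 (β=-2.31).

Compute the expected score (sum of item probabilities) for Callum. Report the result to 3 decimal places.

P(θ) = 1 / (1 + exp(−(θ − β)))
P_1 = 1/(1+e^{-3.3600}) = 0.9664
P_2 = 1/(1+e^{-1.8400}) = 0.8629
P_3 = 1/(1+e^{-3.6700}) = 0.9752
E[score] = 0.9664 + 0.8629 + 0.9752 = 2.8045

2.805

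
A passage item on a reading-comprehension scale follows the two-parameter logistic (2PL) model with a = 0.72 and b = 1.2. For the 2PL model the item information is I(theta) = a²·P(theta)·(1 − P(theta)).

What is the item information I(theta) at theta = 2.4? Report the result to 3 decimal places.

P = 1/(1+e^{-0.8640}) = 0.7035
P(1−P) = 0.7035 × 0.2965 = 0.2086
I = a² × P(1−P) = 0.72² × 0.2086 = 0.10813

0.108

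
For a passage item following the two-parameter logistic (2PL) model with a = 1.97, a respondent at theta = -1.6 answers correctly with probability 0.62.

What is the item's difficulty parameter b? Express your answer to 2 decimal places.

-1.85

P(theta) = 1 / (1 + exp(−a(theta − b)))
logit(0.62) = ln(0.62/0.38) = 0.4895
b = theta − logit/(a) = -1.6 − 0.4895/1.9700 = -1.8485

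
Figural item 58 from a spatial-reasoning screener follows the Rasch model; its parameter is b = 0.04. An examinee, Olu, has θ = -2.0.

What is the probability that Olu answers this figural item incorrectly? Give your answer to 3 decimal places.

0.885

P(θ) = 1 / (1 + exp(−(θ − b)))
Exponent: (-2.0 − 0.04) = -2.0400
1/(1 + e^{2.0400}) = 0.1151
P = 0.1151
P(incorrect) = 1 − 0.1151 = 0.8849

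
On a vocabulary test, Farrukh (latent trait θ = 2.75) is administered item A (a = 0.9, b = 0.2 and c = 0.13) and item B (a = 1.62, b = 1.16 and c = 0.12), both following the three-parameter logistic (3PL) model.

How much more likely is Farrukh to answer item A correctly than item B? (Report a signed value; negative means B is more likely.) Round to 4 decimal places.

-0.0174

P(θ) = c + (1 − c) · 1 / (1 + exp(−a(θ − b)))
P_A = 0.9204
P_B = 0.9378
P_A − P_B = -0.0174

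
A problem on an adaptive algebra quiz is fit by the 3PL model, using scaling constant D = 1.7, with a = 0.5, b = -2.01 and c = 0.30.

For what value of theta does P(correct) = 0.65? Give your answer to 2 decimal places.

-2.01

P(theta) = c + (1 − c) · 1 / (1 + exp(−D·a(theta − b)))
Remove guessing floor: (0.65 − 0.30)/(1 − 0.30) = 0.5000
logit = ln(0.5000/0.5000) = 0.0000
theta = b + logit/(1.7·a) = -2.01 + 0.0000/0.8500 = -2.0100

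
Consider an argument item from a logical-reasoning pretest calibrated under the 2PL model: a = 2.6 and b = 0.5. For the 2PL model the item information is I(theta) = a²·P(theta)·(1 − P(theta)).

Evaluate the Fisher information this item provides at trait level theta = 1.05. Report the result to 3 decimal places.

1.053

P = 1/(1+e^{-1.4300}) = 0.8069
P(1−P) = 0.8069 × 0.1931 = 0.1558
I = a² × P(1−P) = 2.6² × 0.1558 = 1.05329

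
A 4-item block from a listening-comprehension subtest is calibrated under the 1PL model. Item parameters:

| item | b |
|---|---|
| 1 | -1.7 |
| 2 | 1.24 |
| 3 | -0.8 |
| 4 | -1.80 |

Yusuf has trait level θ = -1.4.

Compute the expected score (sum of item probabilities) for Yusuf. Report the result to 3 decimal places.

1.594

P(θ) = 1 / (1 + exp(−(θ − b)))
P_1 = 1/(1+e^{-0.3000}) = 0.5744
P_2 = 1/(1+e^{2.6400}) = 0.0666
P_3 = 1/(1+e^{0.6000}) = 0.3543
P_4 = 1/(1+e^{-0.4000}) = 0.5987
E[score] = 0.5744 + 0.0666 + 0.3543 + 0.5987 = 1.5941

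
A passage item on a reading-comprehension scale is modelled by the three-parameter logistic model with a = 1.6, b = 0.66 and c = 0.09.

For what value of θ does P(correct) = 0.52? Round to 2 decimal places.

P(θ) = c + (1 − c) · 1 / (1 + exp(−a(θ − b)))
Remove guessing floor: (0.52 − 0.09)/(1 − 0.09) = 0.4725
logit = ln(0.4725/0.5275) = -0.1100
θ = b + logit/(a) = 0.66 + (-0.1100)/1.6000 = 0.5912

0.59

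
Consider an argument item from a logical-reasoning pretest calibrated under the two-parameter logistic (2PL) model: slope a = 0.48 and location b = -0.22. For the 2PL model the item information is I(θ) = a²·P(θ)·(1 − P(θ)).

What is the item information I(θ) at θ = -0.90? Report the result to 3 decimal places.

P = 1/(1+e^{0.3264}) = 0.4191
P(1−P) = 0.4191 × 0.5809 = 0.2435
I = a² × P(1−P) = 0.48² × 0.2435 = 0.05609

0.056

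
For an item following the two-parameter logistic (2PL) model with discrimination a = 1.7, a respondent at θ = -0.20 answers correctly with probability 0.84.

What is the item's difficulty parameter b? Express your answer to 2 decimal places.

P(θ) = 1 / (1 + exp(−a(θ − b)))
logit(0.84) = ln(0.84/0.16) = 1.6582
b = θ − logit/(a) = -0.20 − 1.6582/1.7000 = -1.1754

-1.18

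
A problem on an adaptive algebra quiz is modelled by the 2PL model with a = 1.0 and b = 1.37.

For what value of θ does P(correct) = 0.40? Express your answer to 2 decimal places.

P(θ) = 1 / (1 + exp(−a(θ − b)))
logit = ln(0.4000/0.6000) = -0.4055
θ = b + logit/(a) = 1.37 + (-0.4055)/1.0000 = 0.9645

0.96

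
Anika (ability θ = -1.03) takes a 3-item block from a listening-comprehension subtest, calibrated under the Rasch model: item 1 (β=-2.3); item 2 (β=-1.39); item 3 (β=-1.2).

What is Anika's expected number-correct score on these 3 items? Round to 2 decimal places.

1.91

P(θ) = 1 / (1 + exp(−(θ − β)))
P_1 = 1/(1+e^{-1.2700}) = 0.7807
P_2 = 1/(1+e^{-0.3600}) = 0.5890
P_3 = 1/(1+e^{-0.1700}) = 0.5424
E[score] = 0.7807 + 0.5890 + 0.5424 = 1.9122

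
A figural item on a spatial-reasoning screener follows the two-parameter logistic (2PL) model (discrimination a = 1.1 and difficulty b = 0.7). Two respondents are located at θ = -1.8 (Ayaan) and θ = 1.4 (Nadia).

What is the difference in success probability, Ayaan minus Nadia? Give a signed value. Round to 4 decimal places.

-0.6234

P(θ) = 1 / (1 + exp(−a(θ − b)))
P(Ayaan) = 0.0601  [exponent -2.7500]
P(Nadia) = 0.6835  [exponent 0.7700]
Difference = 0.0601 − 0.6835 = -0.6234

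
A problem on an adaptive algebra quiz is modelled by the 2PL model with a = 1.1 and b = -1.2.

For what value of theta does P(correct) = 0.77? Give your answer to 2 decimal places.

P(theta) = 1 / (1 + exp(−a(theta − b)))
logit = ln(0.7700/0.2300) = 1.2083
theta = b + logit/(a) = -1.2 + 1.2083/1.1000 = -0.1015

-0.10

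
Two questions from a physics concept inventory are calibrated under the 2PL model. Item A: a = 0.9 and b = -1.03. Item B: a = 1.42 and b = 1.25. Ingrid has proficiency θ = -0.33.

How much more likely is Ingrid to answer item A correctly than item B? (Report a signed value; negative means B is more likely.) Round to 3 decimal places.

P(θ) = 1 / (1 + exp(−a(θ − b)))
P_A = 0.6525
P_B = 0.0959
P_A − P_B = 0.5566

0.557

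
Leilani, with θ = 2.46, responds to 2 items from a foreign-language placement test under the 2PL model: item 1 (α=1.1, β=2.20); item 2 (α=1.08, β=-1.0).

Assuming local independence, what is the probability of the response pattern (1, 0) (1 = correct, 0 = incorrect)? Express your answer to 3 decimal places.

0.013

P(θ) = 1 / (1 + exp(−α(θ − β)))
P_1 = 1/(1+e^{-0.2860}) = 0.5710
P_2 = 1/(1+e^{-3.7368}) = 0.9767
L = P_1 × (1−P_2) = 0.5710 × 0.0233 = 0.01329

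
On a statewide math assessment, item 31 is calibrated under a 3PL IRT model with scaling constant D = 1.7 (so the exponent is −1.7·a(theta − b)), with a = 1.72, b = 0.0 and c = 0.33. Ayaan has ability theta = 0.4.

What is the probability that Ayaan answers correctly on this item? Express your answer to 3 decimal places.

P(theta) = c + (1 − c) · 1 / (1 + exp(−D·a(theta − b)))
Exponent: 1.7 × 1.72 × (0.4 − 0.0) = 1.1696
1/(1 + e^{-1.1696}) = 0.7631
P = 0.33 + 0.67 × 0.7631 = 0.8413

0.841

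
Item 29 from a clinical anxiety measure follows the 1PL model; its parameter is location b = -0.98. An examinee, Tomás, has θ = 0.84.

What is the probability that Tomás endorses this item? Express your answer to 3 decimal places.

0.861

P(θ) = 1 / (1 + exp(−(θ − b)))
Exponent: (0.84 − (-0.98)) = 1.8200
1/(1 + e^{-1.8200}) = 0.8606
P = 0.8606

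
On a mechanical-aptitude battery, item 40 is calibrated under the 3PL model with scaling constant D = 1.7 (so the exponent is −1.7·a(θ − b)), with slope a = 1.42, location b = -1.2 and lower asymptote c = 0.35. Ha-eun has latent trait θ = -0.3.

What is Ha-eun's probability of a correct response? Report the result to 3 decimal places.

0.934

P(θ) = c + (1 − c) · 1 / (1 + exp(−D·a(θ − b)))
Exponent: 1.7 × 1.42 × (-0.3 − (-1.2)) = 2.1726
1/(1 + e^{-2.1726}) = 0.8978
P = 0.35 + 0.65 × 0.8978 = 0.9335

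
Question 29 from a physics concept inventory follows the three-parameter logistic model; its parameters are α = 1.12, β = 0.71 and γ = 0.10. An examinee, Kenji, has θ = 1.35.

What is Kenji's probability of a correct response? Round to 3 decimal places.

0.705

P(θ) = γ + (1 − γ) · 1 / (1 + exp(−α(θ − β)))
Exponent: 1.12 × (1.35 − 0.71) = 0.7168
1/(1 + e^{-0.7168}) = 0.6719
P = 0.10 + 0.90 × 0.6719 = 0.7047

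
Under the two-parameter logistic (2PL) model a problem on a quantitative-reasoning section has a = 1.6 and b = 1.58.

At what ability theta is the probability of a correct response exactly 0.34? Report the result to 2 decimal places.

1.17

P(theta) = 1 / (1 + exp(−a(theta − b)))
logit = ln(0.3400/0.6600) = -0.6633
theta = b + logit/(a) = 1.58 + (-0.6633)/1.6000 = 1.1654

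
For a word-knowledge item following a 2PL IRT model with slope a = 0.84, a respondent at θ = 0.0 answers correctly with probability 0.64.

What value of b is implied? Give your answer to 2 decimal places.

-0.68

P(θ) = 1 / (1 + exp(−a(θ − b)))
logit(0.64) = ln(0.64/0.36) = 0.5754
b = θ − logit/(a) = 0.0 − 0.5754/0.8400 = -0.6850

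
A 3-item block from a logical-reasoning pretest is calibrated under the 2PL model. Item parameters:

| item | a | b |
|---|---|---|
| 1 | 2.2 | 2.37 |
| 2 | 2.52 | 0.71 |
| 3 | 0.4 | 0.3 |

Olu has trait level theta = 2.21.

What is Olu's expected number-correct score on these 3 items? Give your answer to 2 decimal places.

P(theta) = 1 / (1 + exp(−a(theta − b)))
P_1 = 1/(1+e^{0.3520}) = 0.4129
P_2 = 1/(1+e^{-3.7800}) = 0.9777
P_3 = 1/(1+e^{-0.7640}) = 0.6822
E[score] = 0.4129 + 0.9777 + 0.6822 = 2.0728

2.07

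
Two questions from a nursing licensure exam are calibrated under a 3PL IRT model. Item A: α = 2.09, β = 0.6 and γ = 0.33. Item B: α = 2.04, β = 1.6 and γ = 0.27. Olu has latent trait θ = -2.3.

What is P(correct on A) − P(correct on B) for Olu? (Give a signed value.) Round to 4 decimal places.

P(θ) = γ + (1 − γ) · 1 / (1 + exp(−α(θ − β)))
P_A = 0.3316
P_B = 0.2703
P_A − P_B = 0.0613

0.0613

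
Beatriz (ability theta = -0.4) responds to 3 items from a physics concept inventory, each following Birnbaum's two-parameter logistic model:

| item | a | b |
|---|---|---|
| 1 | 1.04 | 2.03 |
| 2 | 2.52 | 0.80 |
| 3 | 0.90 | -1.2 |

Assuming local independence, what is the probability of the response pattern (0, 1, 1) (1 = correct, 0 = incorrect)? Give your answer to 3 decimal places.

0.029

P(theta) = 1 / (1 + exp(−a(theta − b)))
P_1 = 1/(1+e^{2.5272}) = 0.0740
P_2 = 1/(1+e^{3.0240}) = 0.0464
P_3 = 1/(1+e^{-0.7200}) = 0.6726
L = (1−P_1) × P_2 × P_3 = 0.9260 × 0.0464 × 0.6726 = 0.02887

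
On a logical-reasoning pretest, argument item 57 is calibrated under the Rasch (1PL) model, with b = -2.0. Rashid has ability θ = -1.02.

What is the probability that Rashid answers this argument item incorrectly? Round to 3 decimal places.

0.273

P(θ) = 1 / (1 + exp(−(θ − b)))
Exponent: (-1.02 − (-2.0)) = 0.9800
1/(1 + e^{-0.9800}) = 0.7271
P = 0.7271
P(incorrect) = 1 − 0.7271 = 0.2729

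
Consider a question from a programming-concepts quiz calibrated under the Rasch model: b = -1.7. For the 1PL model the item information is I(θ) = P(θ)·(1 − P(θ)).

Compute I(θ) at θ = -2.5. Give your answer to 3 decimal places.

P = 1/(1+e^{0.8000}) = 0.3100
P(1−P) = 0.3100 × 0.6900 = 0.2139
I = P(1−P) = 0.21391

0.214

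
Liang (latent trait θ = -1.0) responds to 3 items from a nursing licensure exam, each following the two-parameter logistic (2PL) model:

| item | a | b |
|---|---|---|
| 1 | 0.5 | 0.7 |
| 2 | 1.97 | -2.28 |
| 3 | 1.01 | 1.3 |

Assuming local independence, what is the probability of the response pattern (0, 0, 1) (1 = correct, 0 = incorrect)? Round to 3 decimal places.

0.005

P(θ) = 1 / (1 + exp(−a(θ − b)))
P_1 = 1/(1+e^{0.8500}) = 0.2994
P_2 = 1/(1+e^{-2.5216}) = 0.9256
P_3 = 1/(1+e^{2.3230}) = 0.0892
L = (1−P_1) × (1−P_2) × P_3 = 0.7006 × 0.0744 × 0.0892 = 0.00465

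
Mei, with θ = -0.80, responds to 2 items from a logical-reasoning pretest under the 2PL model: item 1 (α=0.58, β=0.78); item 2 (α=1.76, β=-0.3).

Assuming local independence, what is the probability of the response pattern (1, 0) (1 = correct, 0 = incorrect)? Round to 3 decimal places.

0.202

P(θ) = 1 / (1 + exp(−α(θ − β)))
P_1 = 1/(1+e^{0.9164}) = 0.2857
P_2 = 1/(1+e^{0.8800}) = 0.2932
L = P_1 × (1−P_2) = 0.2857 × 0.7068 = 0.20193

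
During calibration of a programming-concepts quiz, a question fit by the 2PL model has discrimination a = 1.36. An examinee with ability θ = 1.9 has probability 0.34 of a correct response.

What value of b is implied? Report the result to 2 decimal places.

2.39

P(θ) = 1 / (1 + exp(−a(θ − b)))
logit(0.34) = ln(0.34/0.66) = -0.6633
b = θ − logit/(a) = 1.9 − (-0.6633)/1.3600 = 2.3877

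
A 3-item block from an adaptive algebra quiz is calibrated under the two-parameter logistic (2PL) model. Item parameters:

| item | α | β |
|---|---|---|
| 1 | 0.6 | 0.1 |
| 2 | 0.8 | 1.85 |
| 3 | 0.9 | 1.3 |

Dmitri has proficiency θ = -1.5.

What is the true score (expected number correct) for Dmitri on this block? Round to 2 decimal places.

P(θ) = 1 / (1 + exp(−α(θ − β)))
P_1 = 1/(1+e^{0.9600}) = 0.2769
P_2 = 1/(1+e^{2.6800}) = 0.0642
P_3 = 1/(1+e^{2.5200}) = 0.0745
E[score] = 0.2769 + 0.0642 + 0.0745 = 0.4155

0.42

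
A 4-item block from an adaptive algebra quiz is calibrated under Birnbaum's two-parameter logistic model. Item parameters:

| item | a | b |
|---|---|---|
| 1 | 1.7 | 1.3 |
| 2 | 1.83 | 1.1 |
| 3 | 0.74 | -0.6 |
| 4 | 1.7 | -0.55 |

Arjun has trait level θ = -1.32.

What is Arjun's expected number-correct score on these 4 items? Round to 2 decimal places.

0.61

P(θ) = 1 / (1 + exp(−a(θ − b)))
P_1 = 1/(1+e^{4.4540}) = 0.0115
P_2 = 1/(1+e^{4.4286}) = 0.0118
P_3 = 1/(1+e^{0.5328}) = 0.3699
P_4 = 1/(1+e^{1.3090}) = 0.2127
E[score] = 0.0115 + 0.0118 + 0.3699 + 0.2127 = 0.6058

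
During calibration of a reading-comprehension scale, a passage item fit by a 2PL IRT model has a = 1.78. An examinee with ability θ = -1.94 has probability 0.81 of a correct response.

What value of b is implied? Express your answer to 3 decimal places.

-2.755

P(θ) = 1 / (1 + exp(−a(θ − b)))
logit(0.81) = ln(0.81/0.19) = 1.4500
b = θ − logit/(a) = -1.94 − 1.4500/1.7800 = -2.7546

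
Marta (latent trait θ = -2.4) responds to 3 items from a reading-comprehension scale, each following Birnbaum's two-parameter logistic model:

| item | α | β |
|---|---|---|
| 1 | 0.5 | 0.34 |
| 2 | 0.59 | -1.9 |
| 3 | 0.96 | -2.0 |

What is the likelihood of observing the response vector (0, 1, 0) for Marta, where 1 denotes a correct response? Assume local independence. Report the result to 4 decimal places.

P(θ) = 1 / (1 + exp(−α(θ − β)))
P_1 = 1/(1+e^{1.3700}) = 0.2026
P_2 = 1/(1+e^{0.2950}) = 0.4268
P_3 = 1/(1+e^{0.3840}) = 0.4052
L = (1−P_1) × P_2 × (1−P_3) = 0.7974 × 0.4268 × 0.5948 = 0.20243

0.2024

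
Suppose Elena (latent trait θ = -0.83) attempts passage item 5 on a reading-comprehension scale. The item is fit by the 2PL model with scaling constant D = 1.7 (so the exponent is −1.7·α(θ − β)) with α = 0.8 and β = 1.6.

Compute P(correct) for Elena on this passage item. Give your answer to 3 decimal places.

0.035

P(θ) = 1 / (1 + exp(−D·α(θ − β)))
Exponent: 1.7 × 0.8 × (-0.83 − 1.6) = -3.3048
1/(1 + e^{3.3048}) = 0.0354
P = 0.0354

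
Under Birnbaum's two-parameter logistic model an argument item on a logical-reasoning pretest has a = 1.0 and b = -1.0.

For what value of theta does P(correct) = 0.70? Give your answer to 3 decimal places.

-0.153

P(theta) = 1 / (1 + exp(−a(theta − b)))
logit = ln(0.7000/0.3000) = 0.8473
theta = b + logit/(a) = -1.0 + 0.8473/1.0000 = -0.1527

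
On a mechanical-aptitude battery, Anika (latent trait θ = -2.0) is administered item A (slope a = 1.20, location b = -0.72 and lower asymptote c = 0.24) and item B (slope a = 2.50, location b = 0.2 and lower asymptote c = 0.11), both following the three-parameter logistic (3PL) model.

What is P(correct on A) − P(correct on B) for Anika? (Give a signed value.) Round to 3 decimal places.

0.261

P(θ) = c + (1 − c) · 1 / (1 + exp(−a(θ − b)))
P_A = 0.3746
P_B = 0.1136
P_A − P_B = 0.2610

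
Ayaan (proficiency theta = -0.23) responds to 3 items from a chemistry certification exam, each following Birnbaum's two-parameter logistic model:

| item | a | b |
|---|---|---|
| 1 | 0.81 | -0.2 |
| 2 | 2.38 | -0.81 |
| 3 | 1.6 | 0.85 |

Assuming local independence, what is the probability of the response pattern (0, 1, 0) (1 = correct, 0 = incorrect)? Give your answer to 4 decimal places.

P(theta) = 1 / (1 + exp(−a(theta − b)))
P_1 = 1/(1+e^{0.0243}) = 0.4939
P_2 = 1/(1+e^{-1.3804}) = 0.7991
P_3 = 1/(1+e^{1.7280}) = 0.1508
L = (1−P_1) × P_2 × (1−P_3) = 0.5061 × 0.7991 × 0.8492 = 0.34338

0.3434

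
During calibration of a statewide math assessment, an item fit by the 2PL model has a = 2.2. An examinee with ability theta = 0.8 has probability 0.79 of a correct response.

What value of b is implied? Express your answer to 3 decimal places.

0.198

P(theta) = 1 / (1 + exp(−a(theta − b)))
logit(0.79) = ln(0.79/0.21) = 1.3249
b = theta − logit/(a) = 0.8 − 1.3249/2.2000 = 0.1978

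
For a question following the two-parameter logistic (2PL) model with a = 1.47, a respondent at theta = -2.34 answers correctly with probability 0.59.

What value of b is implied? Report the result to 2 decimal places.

-2.59

P(theta) = 1 / (1 + exp(−a(theta − b)))
logit(0.59) = ln(0.59/0.41) = 0.3640
b = theta − logit/(a) = -2.34 − 0.3640/1.4700 = -2.5876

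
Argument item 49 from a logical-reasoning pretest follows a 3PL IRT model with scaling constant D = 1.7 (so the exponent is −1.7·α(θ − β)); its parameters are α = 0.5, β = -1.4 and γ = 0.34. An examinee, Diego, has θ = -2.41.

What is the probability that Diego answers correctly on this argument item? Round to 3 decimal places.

P(θ) = γ + (1 − γ) · 1 / (1 + exp(−D·α(θ − β)))
Exponent: 1.7 × 0.5 × (-2.41 − (-1.4)) = -0.8585
1/(1 + e^{0.8585}) = 0.2977
P = 0.34 + 0.66 × 0.2977 = 0.5365

0.536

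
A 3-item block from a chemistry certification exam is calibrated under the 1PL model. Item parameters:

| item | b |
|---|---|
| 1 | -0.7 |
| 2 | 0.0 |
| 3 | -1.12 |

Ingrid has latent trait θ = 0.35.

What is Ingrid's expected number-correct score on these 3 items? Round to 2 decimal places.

2.14

P(θ) = 1 / (1 + exp(−(θ − b)))
P_1 = 1/(1+e^{-1.0500}) = 0.7408
P_2 = 1/(1+e^{-0.3500}) = 0.5866
P_3 = 1/(1+e^{-1.4700}) = 0.8131
E[score] = 0.7408 + 0.5866 + 0.8131 = 2.1404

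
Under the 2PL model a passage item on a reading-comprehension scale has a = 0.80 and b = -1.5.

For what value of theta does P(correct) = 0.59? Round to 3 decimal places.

P(theta) = 1 / (1 + exp(−a(theta − b)))
logit = ln(0.5900/0.4100) = 0.3640
theta = b + logit/(a) = -1.5 + 0.3640/0.8000 = -1.0450

-1.045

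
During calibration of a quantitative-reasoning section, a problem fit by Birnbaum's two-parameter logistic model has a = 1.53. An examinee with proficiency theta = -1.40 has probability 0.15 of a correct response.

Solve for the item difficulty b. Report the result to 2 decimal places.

P(theta) = 1 / (1 + exp(−a(theta − b)))
logit(0.15) = ln(0.15/0.85) = -1.7346
b = theta − logit/(a) = -1.40 − (-1.7346)/1.5300 = -0.2663

-0.27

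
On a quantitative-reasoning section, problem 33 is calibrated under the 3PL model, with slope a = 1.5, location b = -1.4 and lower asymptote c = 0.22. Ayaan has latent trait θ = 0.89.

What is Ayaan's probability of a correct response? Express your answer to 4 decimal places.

0.9756

P(θ) = c + (1 − c) · 1 / (1 + exp(−a(θ − b)))
Exponent: 1.5 × (0.89 − (-1.4)) = 3.4350
1/(1 + e^{-3.4350}) = 0.9688
P = 0.22 + 0.78 × 0.9688 = 0.9756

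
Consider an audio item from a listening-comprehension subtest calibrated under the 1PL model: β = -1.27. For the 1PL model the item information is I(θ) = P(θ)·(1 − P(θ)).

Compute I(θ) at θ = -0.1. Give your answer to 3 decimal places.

0.181

P = 1/(1+e^{-1.1700}) = 0.7631
P(1−P) = 0.7631 × 0.2369 = 0.1808
I = P(1−P) = 0.18075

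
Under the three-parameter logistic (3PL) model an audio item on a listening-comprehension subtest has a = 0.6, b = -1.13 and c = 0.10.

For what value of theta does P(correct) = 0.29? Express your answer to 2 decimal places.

P(theta) = c + (1 − c) · 1 / (1 + exp(−a(theta − b)))
Remove guessing floor: (0.29 − 0.10)/(1 − 0.10) = 0.2111
logit = ln(0.2111/0.7889) = -1.3182
theta = b + logit/(a) = -1.13 + (-1.3182)/0.6000 = -3.3271

-3.33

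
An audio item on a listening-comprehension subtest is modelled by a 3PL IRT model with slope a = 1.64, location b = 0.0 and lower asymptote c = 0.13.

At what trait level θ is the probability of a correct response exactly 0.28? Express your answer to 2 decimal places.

-0.96

P(θ) = c + (1 − c) · 1 / (1 + exp(−a(θ − b)))
Remove guessing floor: (0.28 − 0.13)/(1 − 0.13) = 0.1724
logit = ln(0.1724/0.8276) = -1.5686
θ = b + logit/(a) = 0.0 + (-1.5686)/1.6400 = -0.9565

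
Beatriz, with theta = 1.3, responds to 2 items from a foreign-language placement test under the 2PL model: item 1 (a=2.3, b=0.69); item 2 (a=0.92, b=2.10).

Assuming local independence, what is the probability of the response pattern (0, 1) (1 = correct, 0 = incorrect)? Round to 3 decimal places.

P(theta) = 1 / (1 + exp(−a(theta − b)))
P_1 = 1/(1+e^{-1.4030}) = 0.8027
P_2 = 1/(1+e^{0.7360}) = 0.3239
L = (1−P_1) × P_2 = 0.1973 × 0.3239 = 0.06391

0.064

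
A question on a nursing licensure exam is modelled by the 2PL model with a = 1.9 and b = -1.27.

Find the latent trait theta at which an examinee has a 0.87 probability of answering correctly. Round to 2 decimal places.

-0.27

P(theta) = 1 / (1 + exp(−a(theta − b)))
logit = ln(0.8700/0.1300) = 1.9010
theta = b + logit/(a) = -1.27 + 1.9010/1.9000 = -0.2695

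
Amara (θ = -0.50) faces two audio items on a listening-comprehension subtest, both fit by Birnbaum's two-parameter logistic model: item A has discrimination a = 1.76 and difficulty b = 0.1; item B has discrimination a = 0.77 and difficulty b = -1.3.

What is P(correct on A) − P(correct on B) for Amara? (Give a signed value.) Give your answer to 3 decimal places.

-0.391

P(θ) = 1 / (1 + exp(−a(θ − b)))
P_A = 0.2581
P_B = 0.6493
P_A − P_B = -0.3912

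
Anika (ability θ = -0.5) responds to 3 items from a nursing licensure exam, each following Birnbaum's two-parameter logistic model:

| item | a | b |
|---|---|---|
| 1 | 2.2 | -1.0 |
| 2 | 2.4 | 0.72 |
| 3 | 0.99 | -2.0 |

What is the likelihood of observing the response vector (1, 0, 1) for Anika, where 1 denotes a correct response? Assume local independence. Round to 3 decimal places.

0.581

P(θ) = 1 / (1 + exp(−a(θ − b)))
P_1 = 1/(1+e^{-1.1000}) = 0.7503
P_2 = 1/(1+e^{2.9280}) = 0.0508
P_3 = 1/(1+e^{-1.4850}) = 0.8153
L = P_1 × (1−P_2) × P_3 = 0.7503 × 0.9492 × 0.8153 = 0.58064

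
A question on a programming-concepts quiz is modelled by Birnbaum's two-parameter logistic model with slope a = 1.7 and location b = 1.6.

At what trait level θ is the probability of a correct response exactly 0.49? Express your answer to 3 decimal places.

P(θ) = 1 / (1 + exp(−a(θ − b)))
logit = ln(0.4900/0.5100) = -0.0400
θ = b + logit/(a) = 1.6 + (-0.0400)/1.7000 = 1.5765

1.576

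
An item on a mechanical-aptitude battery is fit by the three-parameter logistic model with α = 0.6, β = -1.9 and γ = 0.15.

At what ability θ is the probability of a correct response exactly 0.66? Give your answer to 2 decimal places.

-1.22

P(θ) = γ + (1 − γ) · 1 / (1 + exp(−α(θ − β)))
Remove guessing floor: (0.66 − 0.15)/(1 − 0.15) = 0.6000
logit = ln(0.6000/0.4000) = 0.4055
θ = β + logit/(α) = -1.9 + 0.4055/0.6000 = -1.2242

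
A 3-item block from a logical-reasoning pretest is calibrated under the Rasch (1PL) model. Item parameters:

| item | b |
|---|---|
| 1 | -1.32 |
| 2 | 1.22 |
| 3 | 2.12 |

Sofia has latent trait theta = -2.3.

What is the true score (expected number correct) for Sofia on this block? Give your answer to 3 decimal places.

0.314

P(theta) = 1 / (1 + exp(−(theta − b)))
P_1 = 1/(1+e^{0.9800}) = 0.2729
P_2 = 1/(1+e^{3.5200}) = 0.0287
P_3 = 1/(1+e^{4.4200}) = 0.0119
E[score] = 0.2729 + 0.0287 + 0.0119 = 0.3135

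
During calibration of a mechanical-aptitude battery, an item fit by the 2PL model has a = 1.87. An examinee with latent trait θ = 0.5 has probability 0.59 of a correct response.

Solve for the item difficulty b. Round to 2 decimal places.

0.31

P(θ) = 1 / (1 + exp(−a(θ − b)))
logit(0.59) = ln(0.59/0.41) = 0.3640
b = θ − logit/(a) = 0.5 − 0.3640/1.8700 = 0.3054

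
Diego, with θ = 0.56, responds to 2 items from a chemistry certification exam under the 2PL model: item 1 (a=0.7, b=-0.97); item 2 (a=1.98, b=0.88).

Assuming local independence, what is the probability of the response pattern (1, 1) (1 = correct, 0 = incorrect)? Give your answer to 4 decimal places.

P(θ) = 1 / (1 + exp(−a(θ − b)))
P_1 = 1/(1+e^{-1.0710}) = 0.7448
P_2 = 1/(1+e^{0.6336}) = 0.3467
L = P_1 × P_2 = 0.7448 × 0.3467 = 0.25821

0.2582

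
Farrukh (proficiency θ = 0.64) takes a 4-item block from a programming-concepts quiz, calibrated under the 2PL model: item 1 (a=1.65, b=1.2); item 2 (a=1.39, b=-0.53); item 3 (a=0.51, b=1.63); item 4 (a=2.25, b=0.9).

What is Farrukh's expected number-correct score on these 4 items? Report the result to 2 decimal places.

P(θ) = 1 / (1 + exp(−a(θ − b)))
P_1 = 1/(1+e^{0.9240}) = 0.2841
P_2 = 1/(1+e^{-1.6263}) = 0.8357
P_3 = 1/(1+e^{0.5049}) = 0.3764
P_4 = 1/(1+e^{0.5850}) = 0.3578
E[score] = 0.2841 + 0.8357 + 0.3764 + 0.3578 = 1.8540

1.85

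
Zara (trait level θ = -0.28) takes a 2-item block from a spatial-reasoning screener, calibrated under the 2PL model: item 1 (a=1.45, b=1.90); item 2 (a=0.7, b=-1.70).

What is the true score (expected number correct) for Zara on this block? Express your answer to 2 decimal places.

P(θ) = 1 / (1 + exp(−a(θ − b)))
P_1 = 1/(1+e^{3.1610}) = 0.0407
P_2 = 1/(1+e^{-0.9940}) = 0.7299
E[score] = 0.0407 + 0.7299 = 0.7705

0.77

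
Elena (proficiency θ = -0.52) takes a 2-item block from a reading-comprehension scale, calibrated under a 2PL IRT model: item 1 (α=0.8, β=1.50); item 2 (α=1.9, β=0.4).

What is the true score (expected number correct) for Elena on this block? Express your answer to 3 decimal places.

0.314

P(θ) = 1 / (1 + exp(−α(θ − β)))
P_1 = 1/(1+e^{1.6160}) = 0.1658
P_2 = 1/(1+e^{1.7480}) = 0.1483
E[score] = 0.1658 + 0.1483 = 0.3141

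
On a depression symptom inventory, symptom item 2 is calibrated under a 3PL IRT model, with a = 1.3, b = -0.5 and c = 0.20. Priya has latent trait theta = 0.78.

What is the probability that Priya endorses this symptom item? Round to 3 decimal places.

0.873

P(theta) = c + (1 − c) · 1 / (1 + exp(−a(theta − b)))
Exponent: 1.3 × (0.78 − (-0.5)) = 1.6640
1/(1 + e^{-1.6640}) = 0.8408
P = 0.20 + 0.80 × 0.8408 = 0.8726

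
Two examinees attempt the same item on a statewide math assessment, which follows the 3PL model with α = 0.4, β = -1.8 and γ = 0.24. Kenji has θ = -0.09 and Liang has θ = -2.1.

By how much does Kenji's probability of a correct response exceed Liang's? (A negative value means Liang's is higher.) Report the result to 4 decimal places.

P(θ) = γ + (1 − γ) · 1 / (1 + exp(−α(θ − β)))
P(Kenji) = 0.7451  [exponent 0.6840]
P(Liang) = 0.5972  [exponent -0.1200]
Difference = 0.7451 − 0.5972 = 0.1479

0.1479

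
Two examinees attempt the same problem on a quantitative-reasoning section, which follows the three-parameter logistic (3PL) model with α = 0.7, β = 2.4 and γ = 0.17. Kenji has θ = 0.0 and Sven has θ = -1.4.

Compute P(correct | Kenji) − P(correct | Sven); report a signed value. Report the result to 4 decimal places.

0.0761

P(θ) = γ + (1 − γ) · 1 / (1 + exp(−α(θ − β)))
P(Kenji) = 0.3004  [exponent -1.6800]
P(Sven) = 0.2243  [exponent -2.6600]
Difference = 0.3004 − 0.2243 = 0.0761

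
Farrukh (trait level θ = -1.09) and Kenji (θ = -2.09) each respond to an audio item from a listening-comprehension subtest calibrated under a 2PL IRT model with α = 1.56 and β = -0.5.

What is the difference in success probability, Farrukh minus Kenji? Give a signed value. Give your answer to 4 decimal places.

0.2076

P(θ) = 1 / (1 + exp(−α(θ − β)))
P(Farrukh) = 0.2849  [exponent -0.9204]
P(Kenji) = 0.0772  [exponent -2.4804]
Difference = 0.2849 − 0.0772 = 0.2076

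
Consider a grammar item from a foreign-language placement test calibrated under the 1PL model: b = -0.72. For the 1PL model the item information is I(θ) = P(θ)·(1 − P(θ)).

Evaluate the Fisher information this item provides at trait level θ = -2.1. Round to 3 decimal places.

P = 1/(1+e^{1.3800}) = 0.2010
P(1−P) = 0.2010 × 0.7990 = 0.1606
I = P(1−P) = 0.16060

0.161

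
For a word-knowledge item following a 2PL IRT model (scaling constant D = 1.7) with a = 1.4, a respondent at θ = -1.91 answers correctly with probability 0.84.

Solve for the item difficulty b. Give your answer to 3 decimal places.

P(θ) = 1 / (1 + exp(−D·a(θ − b)))
logit(0.84) = ln(0.84/0.16) = 1.6582
b = θ − logit/(1.7·a) = -1.91 − 1.6582/2.3800 = -2.6067

-2.607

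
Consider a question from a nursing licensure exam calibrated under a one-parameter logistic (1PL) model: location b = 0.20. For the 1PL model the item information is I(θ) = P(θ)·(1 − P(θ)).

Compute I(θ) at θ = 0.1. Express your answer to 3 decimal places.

0.249

P = 1/(1+e^{0.1000}) = 0.4750
P(1−P) = 0.4750 × 0.5250 = 0.2494
I = P(1−P) = 0.24938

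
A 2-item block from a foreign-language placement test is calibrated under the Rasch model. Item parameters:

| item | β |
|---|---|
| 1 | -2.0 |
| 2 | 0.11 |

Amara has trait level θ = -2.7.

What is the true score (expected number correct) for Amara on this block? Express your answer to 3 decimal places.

P(θ) = 1 / (1 + exp(−(θ − β)))
P_1 = 1/(1+e^{0.7000}) = 0.3318
P_2 = 1/(1+e^{2.8100}) = 0.0568
E[score] = 0.3318 + 0.0568 = 0.3886

0.389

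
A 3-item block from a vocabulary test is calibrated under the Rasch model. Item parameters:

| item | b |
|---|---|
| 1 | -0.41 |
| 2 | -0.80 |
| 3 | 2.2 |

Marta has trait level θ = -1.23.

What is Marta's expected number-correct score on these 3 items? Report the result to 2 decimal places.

P(θ) = 1 / (1 + exp(−(θ − b)))
P_1 = 1/(1+e^{0.8200}) = 0.3058
P_2 = 1/(1+e^{0.4300}) = 0.3941
P_3 = 1/(1+e^{3.4300}) = 0.0314
E[score] = 0.3058 + 0.3941 + 0.0314 = 0.7313

0.73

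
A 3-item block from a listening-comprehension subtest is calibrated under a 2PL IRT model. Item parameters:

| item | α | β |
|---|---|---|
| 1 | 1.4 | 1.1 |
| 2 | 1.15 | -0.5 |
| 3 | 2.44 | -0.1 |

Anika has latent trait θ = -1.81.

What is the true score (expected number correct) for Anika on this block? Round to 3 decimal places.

P(θ) = 1 / (1 + exp(−α(θ − β)))
P_1 = 1/(1+e^{4.0740}) = 0.0167
P_2 = 1/(1+e^{1.5065}) = 0.1815
P_3 = 1/(1+e^{4.1724}) = 0.0152
E[score] = 0.0167 + 0.1815 + 0.0152 = 0.2134

0.213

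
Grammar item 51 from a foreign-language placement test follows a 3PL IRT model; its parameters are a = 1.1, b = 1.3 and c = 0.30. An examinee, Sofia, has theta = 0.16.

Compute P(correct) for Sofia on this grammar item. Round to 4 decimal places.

0.4554

P(theta) = c + (1 − c) · 1 / (1 + exp(−a(theta − b)))
Exponent: 1.1 × (0.16 − 1.3) = -1.2540
1/(1 + e^{1.2540}) = 0.2220
P = 0.30 + 0.70 × 0.2220 = 0.4554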